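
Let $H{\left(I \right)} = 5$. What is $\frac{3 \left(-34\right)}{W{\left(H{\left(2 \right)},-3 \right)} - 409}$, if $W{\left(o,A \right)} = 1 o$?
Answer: $\frac{51}{202} \approx 0.25248$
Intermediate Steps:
$W{\left(o,A \right)} = o$
$\frac{3 \left(-34\right)}{W{\left(H{\left(2 \right)},-3 \right)} - 409} = \frac{3 \left(-34\right)}{5 - 409} = - \frac{102}{-404} = \left(-102\right) \left(- \frac{1}{404}\right) = \frac{51}{202}$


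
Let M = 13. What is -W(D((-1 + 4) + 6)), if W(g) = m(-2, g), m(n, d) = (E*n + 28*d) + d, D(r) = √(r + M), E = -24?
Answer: -48 - 29*√22 ≈ -184.02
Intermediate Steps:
D(r) = √(13 + r) (D(r) = √(r + 13) = √(13 + r))
m(n, d) = -24*n + 29*d (m(n, d) = (-24*n + 28*d) + d = -24*n + 29*d)
W(g) = 48 + 29*g (W(g) = -24*(-2) + 29*g = 48 + 29*g)
-W(D((-1 + 4) + 6)) = -(48 + 29*√(13 + ((-1 + 4) + 6))) = -(48 + 29*√(13 + (3 + 6))) = -(48 + 29*√(13 + 9)) = -(48 + 29*√22) = -48 - 29*√22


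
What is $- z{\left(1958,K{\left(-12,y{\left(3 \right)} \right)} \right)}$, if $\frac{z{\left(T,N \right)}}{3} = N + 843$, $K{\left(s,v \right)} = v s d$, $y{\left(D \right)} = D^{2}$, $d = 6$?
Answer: $-585$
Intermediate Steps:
$K{\left(s,v \right)} = 6 s v$ ($K{\left(s,v \right)} = v s 6 = s v 6 = 6 s v$)
$z{\left(T,N \right)} = 2529 + 3 N$ ($z{\left(T,N \right)} = 3 \left(N + 843\right) = 3 \left(843 + N\right) = 2529 + 3 N$)
$- z{\left(1958,K{\left(-12,y{\left(3 \right)} \right)} \right)} = - (2529 + 3 \cdot 6 \left(-12\right) 3^{2}) = - (2529 + 3 \cdot 6 \left(-12\right) 9) = - (2529 + 3 \left(-648\right)) = - (2529 - 1944) = \left(-1\right) 585 = -585$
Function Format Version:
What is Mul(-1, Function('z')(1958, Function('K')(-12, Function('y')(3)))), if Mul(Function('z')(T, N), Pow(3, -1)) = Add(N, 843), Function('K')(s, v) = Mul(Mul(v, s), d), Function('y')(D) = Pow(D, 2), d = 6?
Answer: -585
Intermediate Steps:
Function('K')(s, v) = Mul(6, s, v) (Function('K')(s, v) = Mul(Mul(v, s), 6) = Mul(Mul(s, v), 6) = Mul(6, s, v))
Function('z')(T, N) = Add(2529, Mul(3, N)) (Function('z')(T, N) = Mul(3, Add(N, 843)) = Mul(3, Add(843, N)) = Add(2529, Mul(3, N)))
Mul(-1, Function('z')(1958, Function('K')(-12, Function('y')(3)))) = Mul(-1, Add(2529, Mul(3, Mul(6, -12, Pow(3, 2))))) = Mul(-1, Add(2529, Mul(3, Mul(6, -12, 9)))) = Mul(-1, Add(2529, Mul(3, -648))) = Mul(-1, Add(2529, -1944)) = Mul(-1, 585) = -585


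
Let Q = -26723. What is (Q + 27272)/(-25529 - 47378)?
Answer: -549/72907 ≈ -0.0075301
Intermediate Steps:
(Q + 27272)/(-25529 - 47378) = (-26723 + 27272)/(-25529 - 47378) = 549/(-72907) = 549*(-1/72907) = -549/72907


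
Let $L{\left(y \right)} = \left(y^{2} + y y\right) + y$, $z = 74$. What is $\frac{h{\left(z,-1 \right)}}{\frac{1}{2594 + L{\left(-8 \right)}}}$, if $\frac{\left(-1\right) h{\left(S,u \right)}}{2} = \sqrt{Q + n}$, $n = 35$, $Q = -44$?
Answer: $- 16284 i \approx - 16284.0 i$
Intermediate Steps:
$h{\left(S,u \right)} = - 6 i$ ($h{\left(S,u \right)} = - 2 \sqrt{-44 + 35} = - 2 \sqrt{-9} = - 2 \cdot 3 i = - 6 i$)
$L{\left(y \right)} = y + 2 y^{2}$ ($L{\left(y \right)} = \left(y^{2} + y^{2}\right) + y = 2 y^{2} + y = y + 2 y^{2}$)
$\frac{h{\left(z,-1 \right)}}{\frac{1}{2594 + L{\left(-8 \right)}}} = \frac{\left(-6\right) i}{\frac{1}{2594 - 8 \left(1 + 2 \left(-8\right)\right)}} = \frac{\left(-6\right) i}{\frac{1}{2594 - 8 \left(1 - 16\right)}} = \frac{\left(-6\right) i}{\frac{1}{2594 - -120}} = \frac{\left(-6\right) i}{\frac{1}{2594 + 120}} = \frac{\left(-6\right) i}{\frac{1}{2714}} = - 6 i \frac{1}{\frac{1}{2714}} = - 6 i 2714 = - 16284 i$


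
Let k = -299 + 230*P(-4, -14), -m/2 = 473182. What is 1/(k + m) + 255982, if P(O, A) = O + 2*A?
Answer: 244212715585/954023 ≈ 2.5598e+5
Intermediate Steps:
m = -946364 (m = -2*473182 = -946364)
k = -7659 (k = -299 + 230*(-4 + 2*(-14)) = -299 + 230*(-4 - 28) = -299 + 230*(-32) = -299 - 7360 = -7659)
1/(k + m) + 255982 = 1/(-7659 - 946364) + 255982 = 1/(-954023) + 255982 = -1/954023 + 255982 = 244212715585/954023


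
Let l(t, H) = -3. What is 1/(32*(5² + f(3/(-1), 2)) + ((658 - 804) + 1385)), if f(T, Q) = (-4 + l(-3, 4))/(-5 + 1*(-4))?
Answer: 9/18575 ≈ 0.00048452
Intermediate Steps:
f(T, Q) = 7/9 (f(T, Q) = (-4 - 3)/(-5 + 1*(-4)) = -7/(-5 - 4) = -7/(-9) = -7*(-⅑) = 7/9)
1/(32*(5² + f(3/(-1), 2)) + ((658 - 804) + 1385)) = 1/(32*(5² + 7/9) + ((658 - 804) + 1385)) = 1/(32*(25 + 7/9) + (-146 + 1385)) = 1/(32*(232/9) + 1239) = 1/(7424/9 + 1239) = 1/(18575/9) = 9/18575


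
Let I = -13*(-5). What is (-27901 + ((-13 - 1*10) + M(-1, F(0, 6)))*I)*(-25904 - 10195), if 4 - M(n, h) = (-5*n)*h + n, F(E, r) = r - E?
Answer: 1119827079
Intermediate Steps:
M(n, h) = 4 - n + 5*h*n (M(n, h) = 4 - ((-5*n)*h + n) = 4 - (-5*h*n + n) = 4 - (n - 5*h*n) = 4 + (-n + 5*h*n) = 4 - n + 5*h*n)
I = 65
(-27901 + ((-13 - 1*10) + M(-1, F(0, 6)))*I)*(-25904 - 10195) = (-27901 + ((-13 - 1*10) + (4 - 1*(-1) + 5*(6 - 1*0)*(-1)))*65)*(-25904 - 10195) = (-27901 + ((-13 - 10) + (4 + 1 + 5*(6 + 0)*(-1)))*65)*(-36099) = (-27901 + (-23 + (4 + 1 + 5*6*(-1)))*65)*(-36099) = (-27901 + (-23 + (4 + 1 - 30))*65)*(-36099) = (-27901 + (-23 - 25)*65)*(-36099) = (-27901 - 48*65)*(-36099) = (-27901 - 3120)*(-36099) = -31021*(-36099) = 1119827079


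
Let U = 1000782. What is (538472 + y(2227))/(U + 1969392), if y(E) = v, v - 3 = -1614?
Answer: 536861/2970174 ≈ 0.18075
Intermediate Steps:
v = -1611 (v = 3 - 1614 = -1611)
y(E) = -1611
(538472 + y(2227))/(U + 1969392) = (538472 - 1611)/(1000782 + 1969392) = 536861/2970174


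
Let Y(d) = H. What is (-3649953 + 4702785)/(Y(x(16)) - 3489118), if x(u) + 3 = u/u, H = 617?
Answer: -1052832/3488501 ≈ -0.30180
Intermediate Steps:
x(u) = -2 (x(u) = -3 + u/u = -3 + 1 = -2)
Y(d) = 617
(-3649953 + 4702785)/(Y(x(16)) - 3489118) = (-3649953 + 4702785)/(617 - 3489118) = 1052832/(-3488501) = 1052832*(-1/3488501) = -1052832/3488501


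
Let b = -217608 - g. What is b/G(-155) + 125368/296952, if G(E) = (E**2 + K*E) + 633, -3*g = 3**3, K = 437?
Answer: 2917372316/532991721 ≈ 5.4736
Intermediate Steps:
g = -9 (g = -1/3*3**3 = -1/3*27 = -9)
G(E) = 633 + E**2 + 437*E (G(E) = (E**2 + 437*E) + 633 = 633 + E**2 + 437*E)
b = -217599 (b = -217608 - 1*(-9) = -217608 + 9 = -217599)
b/G(-155) + 125368/296952 = -217599/(633 + (-155)**2 + 437*(-155)) + 125368/296952 = -217599/(633 + 24025 - 67735) + 125368*(1/296952) = -217599/(-43077) + 15671/37119 = -217599*(-1/43077) + 15671/37119 = 72533/14359 + 15671/37119 = 2917372316/532991721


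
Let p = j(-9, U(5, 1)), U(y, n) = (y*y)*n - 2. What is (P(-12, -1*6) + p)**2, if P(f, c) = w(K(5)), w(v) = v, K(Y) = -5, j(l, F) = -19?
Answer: 576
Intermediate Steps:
U(y, n) = -2 + n*y**2 (U(y, n) = y**2*n - 2 = n*y**2 - 2 = -2 + n*y**2)
P(f, c) = -5
p = -19
(P(-12, -1*6) + p)**2 = (-5 - 19)**2 = (-24)**2 = 576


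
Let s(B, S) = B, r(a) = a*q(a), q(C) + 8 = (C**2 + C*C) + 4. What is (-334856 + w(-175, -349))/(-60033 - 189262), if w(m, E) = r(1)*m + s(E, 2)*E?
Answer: 42541/49859 ≈ 0.85323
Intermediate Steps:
q(C) = -4 + 2*C**2 (q(C) = -8 + ((C**2 + C*C) + 4) = -8 + ((C**2 + C**2) + 4) = -8 + (2*C**2 + 4) = -8 + (4 + 2*C**2) = -4 + 2*C**2)
r(a) = a*(-4 + 2*a**2)
w(m, E) = E**2 - 2*m (w(m, E) = (2*1*(-2 + 1**2))*m + E*E = (2*1*(-2 + 1))*m + E**2 = (2*1*(-1))*m + E**2 = -2*m + E**2 = E**2 - 2*m)
(-334856 + w(-175, -349))/(-60033 - 189262) = (-334856 + ((-349)**2 - 2*(-175)))/(-60033 - 189262) = (-334856 + (121801 + 350))/(-249295) = (-334856 + 122151)*(-1/249295) = -212705*(-1/249295) = 42541/49859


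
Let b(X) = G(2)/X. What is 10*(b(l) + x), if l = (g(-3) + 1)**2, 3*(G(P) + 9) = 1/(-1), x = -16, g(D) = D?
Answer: -550/3 ≈ -183.33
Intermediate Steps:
G(P) = -28/3 (G(P) = -9 + (1/(-1))/3 = -9 + (1*(-1))/3 = -9 + (1/3)*(-1) = -9 - 1/3 = -28/3)
l = 4 (l = (-3 + 1)**2 = (-2)**2 = 4)
b(X) = -28/(3*X)
10*(b(l) + x) = 10*(-28/3/4 - 16) = 10*(-28/3*1/4 - 16) = 10*(-7/3 - 16) = 10*(-55/3) = -550/3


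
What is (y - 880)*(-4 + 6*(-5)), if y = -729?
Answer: 54706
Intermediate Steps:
(y - 880)*(-4 + 6*(-5)) = (-729 - 880)*(-4 + 6*(-5)) = -1609*(-4 - 30) = -1609*(-34) = 54706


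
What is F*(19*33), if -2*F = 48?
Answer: -15048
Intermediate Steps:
F = -24 (F = -½*48 = -24)
F*(19*33) = -456*33 = -24*627 = -15048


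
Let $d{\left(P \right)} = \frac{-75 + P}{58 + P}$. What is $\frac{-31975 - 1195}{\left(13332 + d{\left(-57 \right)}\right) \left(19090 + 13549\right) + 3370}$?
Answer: $- \frac{3317}{43083817} \approx -7.6989 \cdot 10^{-5}$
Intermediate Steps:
$d{\left(P \right)} = \frac{-75 + P}{58 + P}$
$\frac{-31975 - 1195}{\left(13332 + d{\left(-57 \right)}\right) \left(19090 + 13549\right) + 3370} = \frac{-31975 - 1195}{\left(13332 + \frac{-75 - 57}{58 - 57}\right) \left(19090 + 13549\right) + 3370} = - \frac{33170}{\left(13332 + 1^{-1} \left(-132\right)\right) 32639 + 3370} = - \frac{33170}{\left(13332 + 1 \left(-132\right)\right) 32639 + 3370} = - \frac{33170}{\left(13332 - 132\right) 32639 + 3370} = - \frac{33170}{13200 \cdot 32639 + 3370} = - \frac{33170}{430834800 + 3370} = - \frac{33170}{430838170} = \left(-33170\right) \frac{1}{430838170} = - \frac{3317}{43083817}$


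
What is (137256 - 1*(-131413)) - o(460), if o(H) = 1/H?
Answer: 123587739/460 ≈ 2.6867e+5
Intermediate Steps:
(137256 - 1*(-131413)) - o(460) = (137256 - 1*(-131413)) - 1/460 = (137256 + 131413) - 1*1/460 = 268669 - 1/460 = 123587739/460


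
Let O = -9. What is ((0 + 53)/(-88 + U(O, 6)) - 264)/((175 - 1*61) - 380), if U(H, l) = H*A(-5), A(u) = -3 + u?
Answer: 611/608 ≈ 1.0049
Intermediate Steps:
U(H, l) = -8*H (U(H, l) = H*(-3 - 5) = H*(-8) = -8*H)
((0 + 53)/(-88 + U(O, 6)) - 264)/((175 - 1*61) - 380) = ((0 + 53)/(-88 - 8*(-9)) - 264)/((175 - 1*61) - 380) = (53/(-88 + 72) - 264)/((175 - 61) - 380) = (53/(-16) - 264)/(114 - 380) = (53*(-1/16) - 264)/(-266) = (-53/16 - 264)*(-1/266) = -4277/16*(-1/266) = 611/608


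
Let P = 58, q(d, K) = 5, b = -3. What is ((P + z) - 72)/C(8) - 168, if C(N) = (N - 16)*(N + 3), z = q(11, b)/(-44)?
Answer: -649875/3872 ≈ -167.84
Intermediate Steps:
z = -5/44 (z = 5/(-44) = 5*(-1/44) = -5/44 ≈ -0.11364)
C(N) = (-16 + N)*(3 + N)
((P + z) - 72)/C(8) - 168 = ((58 - 5/44) - 72)/(-48 + 8² - 13*8) - 168 = (2547/44 - 72)/(-48 + 64 - 104) - 168 = -621/44/(-88) - 168 = -621/44*(-1/88) - 168 = 621/3872 - 168 = -649875/3872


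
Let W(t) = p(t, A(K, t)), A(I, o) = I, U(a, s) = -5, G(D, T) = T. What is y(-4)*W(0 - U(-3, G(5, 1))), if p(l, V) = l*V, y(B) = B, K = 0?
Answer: 0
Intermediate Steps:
p(l, V) = V*l
W(t) = 0 (W(t) = 0*t = 0)
y(-4)*W(0 - U(-3, G(5, 1))) = -4*0 = 0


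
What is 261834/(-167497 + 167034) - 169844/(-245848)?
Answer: -16073181865/28456906 ≈ -564.83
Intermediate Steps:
261834/(-167497 + 167034) - 169844/(-245848) = 261834/(-463) - 169844*(-1/245848) = 261834*(-1/463) + 42461/61462 = -261834/463 + 42461/61462 = -16073181865/28456906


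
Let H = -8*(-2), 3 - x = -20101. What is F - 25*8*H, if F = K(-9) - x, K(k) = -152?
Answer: -23456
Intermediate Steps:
x = 20104 (x = 3 - 1*(-20101) = 3 + 20101 = 20104)
H = 16
F = -20256 (F = -152 - 1*20104 = -152 - 20104 = -20256)
F - 25*8*H = -20256 - 25*8*16 = -20256 - 200*16 = -20256 - 1*3200 = -20256 - 3200 = -23456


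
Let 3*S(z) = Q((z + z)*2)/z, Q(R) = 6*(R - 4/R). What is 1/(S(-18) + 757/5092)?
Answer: 412452/3358387 ≈ 0.12281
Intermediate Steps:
Q(R) = -24/R + 6*R
S(z) = (-6/z + 24*z)/(3*z) (S(z) = ((-24*1/(2*(z + z)) + 6*((z + z)*2))/z)/3 = ((-24*1/(4*z) + 6*((2*z)*2))/z)/3 = ((-24*1/(4*z) + 6*(4*z))/z)/3 = ((-6/z + 24*z)/z)/3 = (-6/z + 24*z)/(3*z))
1/(S(-18) + 757/5092) = 1/((8 - 2/(-18)²) + 757/5092) = 1/((8 - 2*1/324) + 757*(1/5092)) = 1/((8 - 1/162) + 757/5092) = 1/(1295/162 + 757/5092) = 1/(3358387/412452) = 412452/3358387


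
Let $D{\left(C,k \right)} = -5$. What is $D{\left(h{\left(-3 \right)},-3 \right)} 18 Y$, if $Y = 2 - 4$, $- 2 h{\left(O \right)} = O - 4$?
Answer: $180$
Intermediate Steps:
$h{\left(O \right)} = 2 - \frac{O}{2}$ ($h{\left(O \right)} = - \frac{O - 4}{2} = - \frac{-4 + O}{2} = 2 - \frac{O}{2}$)
$Y = -2$ ($Y = 2 - 4 = -2$)
$D{\left(h{\left(-3 \right)},-3 \right)} 18 Y = \left(-5\right) 18 \left(-2\right) = \left(-90\right) \left(-2\right) = 180$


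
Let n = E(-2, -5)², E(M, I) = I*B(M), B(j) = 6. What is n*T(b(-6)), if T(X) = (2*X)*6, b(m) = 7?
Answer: 75600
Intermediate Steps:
T(X) = 12*X
E(M, I) = 6*I (E(M, I) = I*6 = 6*I)
n = 900 (n = (6*(-5))² = (-30)² = 900)
n*T(b(-6)) = 900*(12*7) = 900*84 = 75600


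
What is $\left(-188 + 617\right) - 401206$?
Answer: $-400777$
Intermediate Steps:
$\left(-188 + 617\right) - 401206 = 429 - 401206 = -400777$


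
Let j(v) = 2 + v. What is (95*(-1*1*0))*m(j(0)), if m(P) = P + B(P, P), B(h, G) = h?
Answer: 0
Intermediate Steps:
m(P) = 2*P (m(P) = P + P = 2*P)
(95*(-1*1*0))*m(j(0)) = (95*(-1*1*0))*(2*(2 + 0)) = (95*(-1*0))*(2*2) = (95*0)*4 = 0*4 = 0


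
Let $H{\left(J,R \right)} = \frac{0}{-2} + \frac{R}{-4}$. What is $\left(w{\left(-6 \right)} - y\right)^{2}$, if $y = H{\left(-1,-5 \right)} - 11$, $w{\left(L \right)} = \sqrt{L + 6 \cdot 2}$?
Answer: $\frac{1617}{16} + \frac{39 \sqrt{6}}{2} \approx 148.83$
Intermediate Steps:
$H{\left(J,R \right)} = - \frac{R}{4}$ ($H{\left(J,R \right)} = 0 \left(- \frac{1}{2}\right) + R \left(- \frac{1}{4}\right) = 0 - \frac{R}{4} = - \frac{R}{4}$)
$w{\left(L \right)} = \sqrt{12 + L}$ ($w{\left(L \right)} = \sqrt{L + 12} = \sqrt{12 + L}$)
$y = - \frac{39}{4}$ ($y = \left(- \frac{1}{4}\right) \left(-5\right) - 11 = \frac{5}{4} - 11 = - \frac{39}{4} \approx -9.75$)
$\left(w{\left(-6 \right)} - y\right)^{2} = \left(\sqrt{12 - 6} - - \frac{39}{4}\right)^{2} = \left(\sqrt{6} + \frac{39}{4}\right)^{2} = \left(\frac{39}{4} + \sqrt{6}\right)^{2}$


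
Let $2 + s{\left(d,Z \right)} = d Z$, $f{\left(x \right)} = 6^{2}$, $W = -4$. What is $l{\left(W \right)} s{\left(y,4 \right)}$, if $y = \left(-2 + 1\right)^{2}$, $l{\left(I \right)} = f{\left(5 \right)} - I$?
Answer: $80$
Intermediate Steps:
$f{\left(x \right)} = 36$
$l{\left(I \right)} = 36 - I$
$y = 1$ ($y = \left(-1\right)^{2} = 1$)
$s{\left(d,Z \right)} = -2 + Z d$ ($s{\left(d,Z \right)} = -2 + d Z = -2 + Z d$)
$l{\left(W \right)} s{\left(y,4 \right)} = \left(36 - -4\right) \left(-2 + 4 \cdot 1\right) = \left(36 + 4\right) \left(-2 + 4\right) = 40 \cdot 2 = 80$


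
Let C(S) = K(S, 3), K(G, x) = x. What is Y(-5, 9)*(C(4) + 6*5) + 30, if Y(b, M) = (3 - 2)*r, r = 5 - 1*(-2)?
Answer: 261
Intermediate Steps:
r = 7 (r = 5 + 2 = 7)
C(S) = 3
Y(b, M) = 7 (Y(b, M) = (3 - 2)*7 = 1*7 = 7)
Y(-5, 9)*(C(4) + 6*5) + 30 = 7*(3 + 6*5) + 30 = 7*(3 + 30) + 30 = 7*33 + 30 = 231 + 30 = 261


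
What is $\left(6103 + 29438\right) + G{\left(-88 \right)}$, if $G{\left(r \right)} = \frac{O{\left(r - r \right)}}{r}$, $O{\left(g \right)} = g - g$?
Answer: $35541$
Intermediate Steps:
$O{\left(g \right)} = 0$
$G{\left(r \right)} = 0$ ($G{\left(r \right)} = \frac{0}{r} = 0$)
$\left(6103 + 29438\right) + G{\left(-88 \right)} = \left(6103 + 29438\right) + 0 = 35541 + 0 = 35541$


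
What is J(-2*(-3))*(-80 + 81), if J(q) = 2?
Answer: 2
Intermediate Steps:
J(-2*(-3))*(-80 + 81) = 2*(-80 + 81) = 2*1 = 2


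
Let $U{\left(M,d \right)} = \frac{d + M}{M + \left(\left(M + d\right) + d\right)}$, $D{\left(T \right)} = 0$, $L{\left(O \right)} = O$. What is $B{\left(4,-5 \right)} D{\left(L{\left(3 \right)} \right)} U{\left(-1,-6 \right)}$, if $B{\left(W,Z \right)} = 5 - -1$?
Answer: $0$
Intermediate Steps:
$B{\left(W,Z \right)} = 6$ ($B{\left(W,Z \right)} = 5 + 1 = 6$)
$U{\left(M,d \right)} = \frac{M + d}{2 M + 2 d}$ ($U{\left(M,d \right)} = \frac{M + d}{M + \left(M + 2 d\right)} = \frac{M + d}{2 M + 2 d}$)
$B{\left(4,-5 \right)} D{\left(L{\left(3 \right)} \right)} U{\left(-1,-6 \right)} = 6 \cdot 0 \cdot \frac{1}{2} = 0 \cdot \frac{1}{2} = 0$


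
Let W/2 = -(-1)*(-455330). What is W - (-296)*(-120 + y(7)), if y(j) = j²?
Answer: -931676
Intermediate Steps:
W = -910660 (W = 2*(-(-1)*(-455330)) = 2*(-1*455330) = 2*(-455330) = -910660)
W - (-296)*(-120 + y(7)) = -910660 - (-296)*(-120 + 7²) = -910660 - (-296)*(-120 + 49) = -910660 - (-296)*(-71) = -910660 - 1*21016 = -910660 - 21016 = -931676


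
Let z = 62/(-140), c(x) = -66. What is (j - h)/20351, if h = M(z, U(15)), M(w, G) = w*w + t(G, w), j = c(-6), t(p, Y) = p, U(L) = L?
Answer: -397861/99719900 ≈ -0.0039898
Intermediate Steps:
j = -66
z = -31/70 (z = 62*(-1/140) = -31/70 ≈ -0.44286)
M(w, G) = G + w**2 (M(w, G) = w*w + G = w**2 + G = G + w**2)
h = 74461/4900 (h = 15 + (-31/70)**2 = 15 + 961/4900 = 74461/4900 ≈ 15.196)
(j - h)/20351 = (-66 - 1*74461/4900)/20351 = (-66 - 74461/4900)*(1/20351) = -397861/4900*1/20351 = -397861/99719900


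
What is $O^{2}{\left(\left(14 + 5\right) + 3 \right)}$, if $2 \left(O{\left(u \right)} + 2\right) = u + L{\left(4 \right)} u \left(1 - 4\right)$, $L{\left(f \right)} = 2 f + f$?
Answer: $149769$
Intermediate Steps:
$L{\left(f \right)} = 3 f$
$O{\left(u \right)} = -2 - \frac{35 u}{2}$ ($O{\left(u \right)} = -2 + \frac{u + 3 \cdot 4 u \left(1 - 4\right)}{2} = -2 + \frac{u + 12 u \left(-3\right)}{2} = -2 + \frac{u + 12 \left(- 3 u\right)}{2} = -2 + \frac{u - 36 u}{2} = -2 + \frac{\left(-35\right) u}{2} = -2 - \frac{35 u}{2}$)
$O^{2}{\left(\left(14 + 5\right) + 3 \right)} = \left(-2 - \frac{35 \left(\left(14 + 5\right) + 3\right)}{2}\right)^{2} = \left(-2 - \frac{35 \left(19 + 3\right)}{2}\right)^{2} = \left(-2 - 385\right)^{2} = \left(-387\right)^{2} = 149769$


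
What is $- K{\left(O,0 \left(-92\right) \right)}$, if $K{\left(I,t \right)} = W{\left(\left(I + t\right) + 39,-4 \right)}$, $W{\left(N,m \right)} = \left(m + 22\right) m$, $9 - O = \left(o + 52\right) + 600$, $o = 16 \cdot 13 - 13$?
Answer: $72$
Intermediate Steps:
$o = 195$ ($o = 208 - 13 = 195$)
$O = -838$ ($O = 9 - \left(\left(195 + 52\right) + 600\right) = 9 - \left(247 + 600\right) = 9 - 847 = -838$)
$W{\left(N,m \right)} = m \left(22 + m\right)$ ($W{\left(N,m \right)} = \left(22 + m\right) m = m \left(22 + m\right)$)
$K{\left(I,t \right)} = -72$ ($K{\left(I,t \right)} = - 4 \left(22 - 4\right) = \left(-4\right) 18 = -72$)
$- K{\left(O,0 \left(-92\right) \right)} = \left(-1\right) \left(-72\right) = 72$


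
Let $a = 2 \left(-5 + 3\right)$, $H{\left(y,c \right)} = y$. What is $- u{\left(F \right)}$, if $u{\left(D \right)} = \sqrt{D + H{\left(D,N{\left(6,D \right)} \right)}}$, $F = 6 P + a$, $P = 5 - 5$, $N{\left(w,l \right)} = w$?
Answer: $- 2 i \sqrt{2} \approx - 2.8284 i$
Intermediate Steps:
$a = -4$ ($a = 2 \left(-2\right) = -4$)
$P = 0$
$F = -4$ ($F = 6 \cdot 0 - 4 = 0 - 4 = -4$)
$u{\left(D \right)} = \sqrt{2} \sqrt{D}$ ($u{\left(D \right)} = \sqrt{D + D} = \sqrt{2 D} = \sqrt{2} \sqrt{D}$)
$- u{\left(F \right)} = - \sqrt{2} \sqrt{-4} = - \sqrt{2} \cdot 2 i = - 2 i \sqrt{2}$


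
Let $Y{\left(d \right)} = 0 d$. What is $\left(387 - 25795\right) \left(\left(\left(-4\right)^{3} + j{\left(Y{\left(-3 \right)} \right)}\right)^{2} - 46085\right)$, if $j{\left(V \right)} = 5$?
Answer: $1082482432$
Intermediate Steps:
$Y{\left(d \right)} = 0$
$\left(387 - 25795\right) \left(\left(\left(-4\right)^{3} + j{\left(Y{\left(-3 \right)} \right)}\right)^{2} - 46085\right) = \left(387 - 25795\right) \left(\left(\left(-4\right)^{3} + 5\right)^{2} - 46085\right) = - 25408 \left(\left(-64 + 5\right)^{2} - 46085\right) = - 25408 \left(\left(-59\right)^{2} - 46085\right) = - 25408 \left(3481 - 46085\right) = \left(-25408\right) \left(-42604\right) = 1082482432$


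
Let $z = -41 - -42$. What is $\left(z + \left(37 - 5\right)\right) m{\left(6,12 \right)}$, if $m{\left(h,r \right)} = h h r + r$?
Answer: $14652$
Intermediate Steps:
$z = 1$ ($z = -41 + 42 = 1$)
$m{\left(h,r \right)} = r + r h^{2}$ ($m{\left(h,r \right)} = h^{2} r + r = r h^{2} + r = r + r h^{2}$)
$\left(z + \left(37 - 5\right)\right) m{\left(6,12 \right)} = \left(1 + \left(37 - 5\right)\right) 12 \left(1 + 6^{2}\right) = \left(1 + \left(37 - 5\right)\right) 12 \left(1 + 36\right) = \left(1 + 32\right) 12 \cdot 37 = 33 \cdot 444 = 14652$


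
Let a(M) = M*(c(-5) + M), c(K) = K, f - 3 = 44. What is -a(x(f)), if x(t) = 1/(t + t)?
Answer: 469/8836 ≈ 0.053078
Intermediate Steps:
f = 47 (f = 3 + 44 = 47)
x(t) = 1/(2*t)
a(M) = M*(-5 + M)
-a(x(f)) = -(½)/47*(-5 + (½)/47) = -(½)*(1/47)*(-5 + (½)*(1/47)) = -(-5 + 1/94)/94 = -(-469)/(94*94) = -1*(-469/8836) = 469/8836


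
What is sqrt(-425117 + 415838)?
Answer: 3*I*sqrt(1031) ≈ 96.328*I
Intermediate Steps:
sqrt(-425117 + 415838) = sqrt(-9279) = 3*I*sqrt(1031)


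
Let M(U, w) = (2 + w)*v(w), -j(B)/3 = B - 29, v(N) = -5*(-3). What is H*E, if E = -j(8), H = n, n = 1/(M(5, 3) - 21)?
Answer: -7/6 ≈ -1.1667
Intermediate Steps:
v(N) = 15
j(B) = 87 - 3*B (j(B) = -3*(B - 29) = -3*(-29 + B) = 87 - 3*B)
M(U, w) = 30 + 15*w (M(U, w) = (2 + w)*15 = 30 + 15*w)
n = 1/54 (n = 1/((30 + 15*3) - 21) = 1/((30 + 45) - 21) = 1/(75 - 21) = 1/54 ≈ 0.018519)
H = 1/54 ≈ 0.018519
E = -63 (E = -(87 - 3*8) = -(87 - 24) = -1*63 = -63)
H*E = (1/54)*(-63) = -7/6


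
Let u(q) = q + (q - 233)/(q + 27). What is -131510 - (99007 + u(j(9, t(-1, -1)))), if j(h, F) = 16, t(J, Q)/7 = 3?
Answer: -9912702/43 ≈ -2.3053e+5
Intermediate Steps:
t(J, Q) = 21 (t(J, Q) = 7*3 = 21)
u(q) = q + (-233 + q)/(27 + q)
-131510 - (99007 + u(j(9, t(-1, -1)))) = -131510 - (99007 + (-233 + 16² + 28*16)/(27 + 16)) = -131510 - (99007 + (-233 + 256 + 448)/43) = -131510 - (99007 + (1/43)*471) = -131510 - (99007 + 471/43) = -131510 - 1*4257772/43 = -131510 - 4257772/43 = -9912702/43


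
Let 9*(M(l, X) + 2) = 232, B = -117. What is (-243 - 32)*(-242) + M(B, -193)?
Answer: 599164/9 ≈ 66574.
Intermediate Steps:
M(l, X) = 214/9 (M(l, X) = -2 + (⅑)*232 = -2 + 232/9 = 214/9)
(-243 - 32)*(-242) + M(B, -193) = (-243 - 32)*(-242) + 214/9 = -275*(-242) + 214/9 = 66550 + 214/9 = 599164/9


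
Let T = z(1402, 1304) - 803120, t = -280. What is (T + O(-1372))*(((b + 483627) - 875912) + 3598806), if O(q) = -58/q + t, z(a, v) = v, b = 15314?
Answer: -1772775489352545/686 ≈ -2.5842e+12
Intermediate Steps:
T = -801816 (T = 1304 - 803120 = -801816)
O(q) = -280 - 58/q (O(q) = -58/q - 280 = -280 - 58/q)
(T + O(-1372))*(((b + 483627) - 875912) + 3598806) = (-801816 + (-280 - 58/(-1372)))*(((15314 + 483627) - 875912) + 3598806) = (-801816 + (-280 - 58*(-1/1372)))*((498941 - 875912) + 3598806) = (-801816 + (-280 + 29/686))*(-376971 + 3598806) = (-801816 - 192051/686)*3221835 = -550237827/686*3221835 = -1772775489352545/686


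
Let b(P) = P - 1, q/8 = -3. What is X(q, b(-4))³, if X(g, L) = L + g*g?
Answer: 186169411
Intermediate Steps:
q = -24 (q = 8*(-3) = -24)
b(P) = -1 + P
X(g, L) = L + g²
X(q, b(-4))³ = ((-1 - 4) + (-24)²)³ = (-5 + 576)³ = 571³ = 186169411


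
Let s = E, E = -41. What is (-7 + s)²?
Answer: 2304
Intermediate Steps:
s = -41
(-7 + s)² = (-7 - 41)² = (-48)² = 2304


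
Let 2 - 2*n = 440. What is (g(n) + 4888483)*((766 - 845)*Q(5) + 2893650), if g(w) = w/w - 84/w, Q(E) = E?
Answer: 1032485127616800/73 ≈ 1.4144e+13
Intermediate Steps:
n = -219 (n = 1 - ½*440 = 1 - 220 = -219)
g(w) = 1 - 84/w
(g(n) + 4888483)*((766 - 845)*Q(5) + 2893650) = ((-84 - 219)/(-219) + 4888483)*((766 - 845)*5 + 2893650) = (-1/219*(-303) + 4888483)*(-79*5 + 2893650) = (101/73 + 4888483)*(-395 + 2893650) = (356859360/73)*2893255 = 1032485127616800/73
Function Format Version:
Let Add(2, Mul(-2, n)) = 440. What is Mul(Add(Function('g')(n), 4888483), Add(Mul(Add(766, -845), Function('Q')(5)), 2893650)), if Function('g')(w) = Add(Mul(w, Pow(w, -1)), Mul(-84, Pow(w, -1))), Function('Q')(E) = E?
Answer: Rational(1032485127616800, 73) ≈ 1.4144e+13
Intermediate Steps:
n = -219 (n = Add(1, Mul(Rational(-1, 2), 440)) = Add(1, -220) = -219)
Function('g')(w) = Add(1, Mul(-84, Pow(w, -1)))
Mul(Add(Function('g')(n), 4888483), Add(Mul(Add(766, -845), Function('Q')(5)), 2893650)) = Mul(Add(Mul(Pow(-219, -1), Add(-84, -219)), 4888483), Add(Mul(Add(766, -845), 5), 2893650)) = Mul(Add(Mul(Rational(-1, 219), -303), 4888483), Add(Mul(-79, 5), 2893650)) = Mul(Add(Rational(101, 73), 4888483), Add(-395, 2893650)) = Mul(Rational(356859360, 73), 2893255) = Rational(1032485127616800, 73)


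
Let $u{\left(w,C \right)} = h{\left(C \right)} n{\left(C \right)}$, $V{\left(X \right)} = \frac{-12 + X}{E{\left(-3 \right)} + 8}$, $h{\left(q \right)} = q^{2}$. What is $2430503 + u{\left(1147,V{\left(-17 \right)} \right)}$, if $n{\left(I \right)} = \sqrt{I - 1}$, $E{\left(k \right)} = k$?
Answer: $2430503 + \frac{841 i \sqrt{170}}{125} \approx 2.4305 \cdot 10^{6} + 87.722 i$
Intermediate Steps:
$n{\left(I \right)} = \sqrt{-1 + I}$
$V{\left(X \right)} = - \frac{12}{5} + \frac{X}{5}$ ($V{\left(X \right)} = \frac{-12 + X}{-3 + 8} = \frac{-12 + X}{5} = \left(-12 + X\right) \frac{1}{5} = - \frac{12}{5} + \frac{X}{5}$)
$u{\left(w,C \right)} = C^{2} \sqrt{-1 + C}$
$2430503 + u{\left(1147,V{\left(-17 \right)} \right)} = 2430503 + \left(- \frac{12}{5} + \frac{1}{5} \left(-17\right)\right)^{2} \sqrt{-1 + \left(- \frac{12}{5} + \frac{1}{5} \left(-17\right)\right)} = 2430503 + \left(- \frac{12}{5} - \frac{17}{5}\right)^{2} \sqrt{-1 - \frac{29}{5}} = 2430503 + \left(- \frac{29}{5}\right)^{2} \sqrt{-1 - \frac{29}{5}} = 2430503 + \frac{841 \sqrt{- \frac{34}{5}}}{25} = 2430503 + \frac{841 \frac{i \sqrt{170}}{5}}{25} = 2430503 + \frac{841 i \sqrt{170}}{125}$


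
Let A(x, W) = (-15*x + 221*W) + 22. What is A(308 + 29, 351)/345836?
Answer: 36269/172918 ≈ 0.20975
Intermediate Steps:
A(x, W) = 22 - 15*x + 221*W
A(308 + 29, 351)/345836 = (22 - 15*(308 + 29) + 221*351)/345836 = (22 - 15*337 + 77571)*(1/345836) = (22 - 5055 + 77571)*(1/345836) = 72538*(1/345836) = 36269/172918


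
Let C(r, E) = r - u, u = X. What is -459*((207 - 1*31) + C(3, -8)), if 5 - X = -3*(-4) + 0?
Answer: -85374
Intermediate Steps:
X = -7 (X = 5 - (-3*(-4) + 0) = 5 - (12 + 0) = 5 - 1*12 = 5 - 12 = -7)
u = -7
C(r, E) = 7 + r (C(r, E) = r - 1*(-7) = r + 7 = 7 + r)
-459*((207 - 1*31) + C(3, -8)) = -459*((207 - 1*31) + (7 + 3)) = -459*((207 - 31) + 10) = -459*(176 + 10) = -459*186 = -85374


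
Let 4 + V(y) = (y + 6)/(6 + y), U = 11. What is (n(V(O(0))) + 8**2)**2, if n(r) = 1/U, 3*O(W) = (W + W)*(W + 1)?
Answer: 497025/121 ≈ 4107.6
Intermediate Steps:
O(W) = 2*W*(1 + W)/3 (O(W) = ((W + W)*(W + 1))/3 = ((2*W)*(1 + W))/3 = (2*W*(1 + W))/3 = 2*W*(1 + W)/3)
V(y) = -3 (V(y) = -4 + (y + 6)/(6 + y) = -4 + (6 + y)/(6 + y) = -4 + 1 = -3)
n(r) = 1/11
(n(V(O(0))) + 8**2)**2 = (1/11 + 8**2)**2 = (1/11 + 64)**2 = (705/11)**2 = 497025/121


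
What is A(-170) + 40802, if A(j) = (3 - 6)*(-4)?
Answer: 40814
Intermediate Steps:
A(j) = 12 (A(j) = -3*(-4) = 12)
A(-170) + 40802 = 12 + 40802 = 40814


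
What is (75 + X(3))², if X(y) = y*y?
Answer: 7056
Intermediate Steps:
X(y) = y²
(75 + X(3))² = (75 + 3²)² = (75 + 9)² = 84² = 7056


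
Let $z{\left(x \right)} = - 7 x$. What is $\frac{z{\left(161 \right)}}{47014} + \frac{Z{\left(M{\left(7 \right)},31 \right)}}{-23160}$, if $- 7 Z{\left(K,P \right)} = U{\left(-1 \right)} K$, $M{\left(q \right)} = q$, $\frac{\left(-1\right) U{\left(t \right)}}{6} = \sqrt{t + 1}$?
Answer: $- \frac{1127}{47014} \approx -0.023972$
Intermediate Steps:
$U{\left(t \right)} = - 6 \sqrt{1 + t}$ ($U{\left(t \right)} = - 6 \sqrt{t + 1} = - 6 \sqrt{1 + t}$)
$Z{\left(K,P \right)} = 0$ ($Z{\left(K,P \right)} = - \frac{- 6 \sqrt{1 - 1} K}{7} = - \frac{- 6 \sqrt{0} K}{7} = - \frac{\left(-6\right) 0 K}{7} = - \frac{0 K}{7} = \left(- \frac{1}{7}\right) 0 = 0$)
$\frac{z{\left(161 \right)}}{47014} + \frac{Z{\left(M{\left(7 \right)},31 \right)}}{-23160} = \frac{\left(-7\right) 161}{47014} + \frac{0}{-23160} = \left(-1127\right) \frac{1}{47014} + 0 \left(- \frac{1}{23160}\right) = - \frac{1127}{47014} + 0 = - \frac{1127}{47014}$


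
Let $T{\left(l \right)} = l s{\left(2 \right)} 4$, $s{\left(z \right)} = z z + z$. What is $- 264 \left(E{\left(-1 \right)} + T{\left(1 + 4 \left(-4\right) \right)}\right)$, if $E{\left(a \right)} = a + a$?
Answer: $95568$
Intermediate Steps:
$E{\left(a \right)} = 2 a$
$s{\left(z \right)} = z + z^{2}$ ($s{\left(z \right)} = z^{2} + z = z + z^{2}$)
$T{\left(l \right)} = 24 l$ ($T{\left(l \right)} = l 2 \left(1 + 2\right) 4 = l 2 \cdot 3 \cdot 4 = l 6 \cdot 4 = 6 l 4 = 24 l$)
$- 264 \left(E{\left(-1 \right)} + T{\left(1 + 4 \left(-4\right) \right)}\right) = - 264 \left(2 \left(-1\right) + 24 \left(1 + 4 \left(-4\right)\right)\right) = - 264 \left(-2 + 24 \left(1 - 16\right)\right) = - 264 \left(-2 + 24 \left(-15\right)\right) = - 264 \left(-2 - 360\right) = \left(-264\right) \left(-362\right) = 95568$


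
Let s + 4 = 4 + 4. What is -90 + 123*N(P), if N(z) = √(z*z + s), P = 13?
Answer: -90 + 123*√173 ≈ 1527.8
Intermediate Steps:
s = 4 (s = -4 + (4 + 4) = -4 + 8 = 4)
N(z) = √(4 + z²) (N(z) = √(z*z + 4) = √(z² + 4) = √(4 + z²))
-90 + 123*N(P) = -90 + 123*√(4 + 13²) = -90 + 123*√(4 + 169) = -90 + 123*√173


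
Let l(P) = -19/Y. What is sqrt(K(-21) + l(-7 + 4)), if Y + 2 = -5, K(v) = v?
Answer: 8*I*sqrt(14)/7 ≈ 4.2762*I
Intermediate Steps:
Y = -7 (Y = -2 - 5 = -7)
l(P) = 19/7 (l(P) = -19/(-7) = -19*(-1/7) = 19/7)
sqrt(K(-21) + l(-7 + 4)) = sqrt(-21 + 19/7) = sqrt(-128/7) = 8*I*sqrt(14)/7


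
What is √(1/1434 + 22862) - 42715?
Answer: -42715 + √47012412306/1434 ≈ -42564.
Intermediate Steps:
√(1/1434 + 22862) - 42715 = √(32784109/1434) - 42715 = √47012412306/1434 - 42715 = -42715 + √47012412306/1434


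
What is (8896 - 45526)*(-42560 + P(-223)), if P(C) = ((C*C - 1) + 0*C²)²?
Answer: -90579815061120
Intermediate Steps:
P(C) = (-1 + C²)² (P(C) = ((C² - 1) + 0)² = ((-1 + C²) + 0)² = (-1 + C²)²)
(8896 - 45526)*(-42560 + P(-223)) = (8896 - 45526)*(-42560 + (-1 + (-223)²)²) = -36630*(-42560 + (-1 + 49729)²) = -36630*(-42560 + 49728²) = -36630*(-42560 + 2472873984) = -36630*2472831424 = -90579815061120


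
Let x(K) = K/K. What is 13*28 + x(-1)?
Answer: 365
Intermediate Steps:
x(K) = 1
13*28 + x(-1) = 13*28 + 1 = 364 + 1 = 365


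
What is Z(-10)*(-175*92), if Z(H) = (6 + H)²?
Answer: -257600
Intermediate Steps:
Z(-10)*(-175*92) = (6 - 10)²*(-175*92) = (-4)²*(-16100) = 16*(-16100) = -257600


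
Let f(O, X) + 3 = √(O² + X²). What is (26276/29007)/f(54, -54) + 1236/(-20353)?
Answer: -69055202104/1145926553211 + 52552*√2/6255843 ≈ -0.048381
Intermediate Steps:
f(O, X) = -3 + √(O² + X²)
(26276/29007)/f(54, -54) + 1236/(-20353) = (26276/29007)/(-3 + √(54² + (-54)²)) + 1236/(-20353) = (26276*(1/29007))/(-3 + √(2916 + 2916)) + 1236*(-1/20353) = 26276/(29007*(-3 + √5832)) - 1236/20353 = 26276/(29007*(-3 + 54*√2)) - 1236/20353 = -1236/20353 + 26276/(29007*(-3 + 54*√2))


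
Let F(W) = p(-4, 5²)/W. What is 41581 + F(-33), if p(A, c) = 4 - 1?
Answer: 457390/11 ≈ 41581.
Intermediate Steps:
p(A, c) = 3
F(W) = 3/W
41581 + F(-33) = 41581 + 3/(-33) = 41581 + 3*(-1/33) = 41581 - 1/11 = 457390/11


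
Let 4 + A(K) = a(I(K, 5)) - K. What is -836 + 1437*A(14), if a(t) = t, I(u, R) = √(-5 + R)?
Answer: -26702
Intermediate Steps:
A(K) = -4 - K (A(K) = -4 + (√(-5 + 5) - K) = -4 + (√0 - K) = -4 + (0 - K) = -4 - K)
-836 + 1437*A(14) = -836 + 1437*(-4 - 1*14) = -836 + 1437*(-4 - 14) = -836 + 1437*(-18) = -836 - 25866 = -26702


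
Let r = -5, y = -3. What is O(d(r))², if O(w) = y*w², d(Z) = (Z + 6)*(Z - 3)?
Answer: 36864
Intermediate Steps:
d(Z) = (-3 + Z)*(6 + Z) (d(Z) = (6 + Z)*(-3 + Z) = (-3 + Z)*(6 + Z))
O(w) = -3*w²
O(d(r))² = (-3*(-18 + (-5)² + 3*(-5))²)² = (-3*(-18 + 25 - 15)²)² = (-3*(-8)²)² = (-3*64)² = (-192)² = 36864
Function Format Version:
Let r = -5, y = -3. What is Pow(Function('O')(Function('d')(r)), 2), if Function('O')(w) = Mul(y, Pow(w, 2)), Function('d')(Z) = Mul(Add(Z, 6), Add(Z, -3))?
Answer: 36864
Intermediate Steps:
Function('d')(Z) = Mul(Add(-3, Z), Add(6, Z)) (Function('d')(Z) = Mul(Add(6, Z), Add(-3, Z)) = Mul(Add(-3, Z), Add(6, Z)))
Function('O')(w) = Mul(-3, Pow(w, 2))
Pow(Function('O')(Function('d')(r)), 2) = Pow(Mul(-3, Pow(Add(-18, Pow(-5, 2), Mul(3, -5)), 2)), 2) = Pow(Mul(-3, Pow(Add(-18, 25, -15), 2)), 2) = Pow(Mul(-3, Pow(-8, 2)), 2) = Pow(Mul(-3, 64), 2) = Pow(-192, 2) = 36864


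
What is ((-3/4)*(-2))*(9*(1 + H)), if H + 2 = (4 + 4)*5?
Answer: 1053/2 ≈ 526.50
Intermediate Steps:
H = 38 (H = -2 + (4 + 4)*5 = -2 + 8*5 = -2 + 40 = 38)
((-3/4)*(-2))*(9*(1 + H)) = ((-3/4)*(-2))*(9*(1 + 38)) = (((¼)*(-3))*(-2))*(9*39) = -¾*(-2)*351 = (3/2)*351 = 1053/2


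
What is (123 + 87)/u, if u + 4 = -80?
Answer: -5/2 ≈ -2.5000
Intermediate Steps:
u = -84 (u = -4 - 80 = -84)
(123 + 87)/u = (123 + 87)/(-84) = -1/84*210 = -5/2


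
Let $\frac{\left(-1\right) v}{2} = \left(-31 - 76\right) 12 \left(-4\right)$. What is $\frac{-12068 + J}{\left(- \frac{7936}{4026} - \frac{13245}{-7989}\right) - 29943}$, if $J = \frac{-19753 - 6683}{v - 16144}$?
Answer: $\frac{427190210076597}{1060039039876024} \approx 0.40299$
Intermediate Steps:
$v = -10272$ ($v = - 2 \left(-31 - 76\right) 12 \left(-4\right) = - 2 \left(\left(-107\right) \left(-48\right)\right) = \left(-2\right) 5136 = -10272$)
$J = \frac{6609}{6604}$ ($J = \frac{-19753 - 6683}{-10272 - 16144} = - \frac{26436}{-26416} = \left(-26436\right) \left(- \frac{1}{26416}\right) = \frac{6609}{6604} \approx 1.0008$)
$\frac{-12068 + J}{\left(- \frac{7936}{4026} - \frac{13245}{-7989}\right) - 29943} = \frac{-12068 + \frac{6609}{6604}}{\left(- \frac{7936}{4026} - \frac{13245}{-7989}\right) - 29943} = - \frac{79690463}{6604 \left(\left(\left(-7936\right) \frac{1}{4026} - - \frac{4415}{2663}\right) - 29943\right)} = - \frac{79690463}{6604 \left(\left(- \frac{3968}{2013} + \frac{4415}{2663}\right) - 29943\right)} = - \frac{79690463}{6604 \left(- \frac{1679389}{5360619} - 29943\right)} = - \frac{79690463}{6604 \left(- \frac{160514694106}{5360619}\right)} = \left(- \frac{79690463}{6604}\right) \left(- \frac{5360619}{160514694106}\right) = \frac{427190210076597}{1060039039876024}$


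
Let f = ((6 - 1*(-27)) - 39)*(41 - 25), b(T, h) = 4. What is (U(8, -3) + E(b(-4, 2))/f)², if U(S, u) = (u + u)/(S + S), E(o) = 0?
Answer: 9/64 ≈ 0.14063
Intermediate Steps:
U(S, u) = u/S (U(S, u) = (2*u)/((2*S)) = (2*u)*(1/(2*S)) = u/S)
f = -96 (f = ((6 + 27) - 39)*16 = (33 - 39)*16 = -6*16 = -96)
(U(8, -3) + E(b(-4, 2))/f)² = (-3/8 + 0/(-96))² = (-3*⅛ + 0*(-1/96))² = (-3/8 + 0)² = (-3/8)² = 9/64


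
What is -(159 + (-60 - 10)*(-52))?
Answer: -3799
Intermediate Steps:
-(159 + (-60 - 10)*(-52)) = -(159 - 70*(-52)) = -(159 + 3640) = -1*3799 = -3799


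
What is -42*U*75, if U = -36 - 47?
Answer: 261450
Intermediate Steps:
U = -83
-42*U*75 = -42*(-83)*75 = 3486*75 = 261450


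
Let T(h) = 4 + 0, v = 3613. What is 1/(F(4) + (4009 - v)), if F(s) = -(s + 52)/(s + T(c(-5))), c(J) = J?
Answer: 1/389 ≈ 0.0025707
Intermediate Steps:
T(h) = 4
F(s) = -(52 + s)/(4 + s) (F(s) = -(s + 52)/(s + 4) = -(52 + s)/(4 + s))
1/(F(4) + (4009 - v)) = 1/((-52 - 1*4)/(4 + 4) + (4009 - 1*3613)) = 1/((-52 - 4)/8 + (4009 - 3613)) = 1/((⅛)*(-56) + 396) = 1/(-7 + 396) = 1/389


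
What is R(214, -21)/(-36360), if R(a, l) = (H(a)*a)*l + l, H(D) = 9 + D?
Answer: 334061/12120 ≈ 27.563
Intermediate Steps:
R(a, l) = l + a*l*(9 + a) (R(a, l) = ((9 + a)*a)*l + l = (a*(9 + a))*l + l = a*l*(9 + a) + l = l + a*l*(9 + a))
R(214, -21)/(-36360) = -21*(1 + 214*(9 + 214))/(-36360) = -21*(1 + 214*223)*(-1/36360) = -21*(1 + 47722)*(-1/36360) = -21*47723*(-1/36360) = -1002183*(-1/36360) = 334061/12120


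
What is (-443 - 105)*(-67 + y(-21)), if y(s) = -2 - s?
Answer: 26304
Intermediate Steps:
(-443 - 105)*(-67 + y(-21)) = (-443 - 105)*(-67 + (-2 - 1*(-21))) = -548*(-67 + (-2 + 21)) = -548*(-67 + 19) = -548*(-48) = 26304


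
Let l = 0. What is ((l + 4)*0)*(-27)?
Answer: 0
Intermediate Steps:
((l + 4)*0)*(-27) = ((0 + 4)*0)*(-27) = (4*0)*(-27) = 0*(-27) = 0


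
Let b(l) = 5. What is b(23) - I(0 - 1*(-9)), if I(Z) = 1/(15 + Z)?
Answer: 119/24 ≈ 4.9583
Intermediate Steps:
b(23) - I(0 - 1*(-9)) = 5 - 1/(15 + (0 - 1*(-9))) = 5 - 1/(15 + (0 + 9)) = 5 - 1/(15 + 9) = 5 - 1/24 = 119/24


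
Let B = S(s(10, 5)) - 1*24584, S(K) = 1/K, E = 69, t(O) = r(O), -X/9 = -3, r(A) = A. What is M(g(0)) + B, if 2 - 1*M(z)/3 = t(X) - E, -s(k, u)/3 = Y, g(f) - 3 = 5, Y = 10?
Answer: -733561/30 ≈ -24452.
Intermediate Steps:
g(f) = 8 (g(f) = 3 + 5 = 8)
s(k, u) = -30 (s(k, u) = -3*10 = -30)
X = 27 (X = -9*(-3) = 27)
t(O) = O
M(z) = 132 (M(z) = 6 - 3*(27 - 1*69) = 6 - 3*(27 - 69) = 6 - 3*(-42) = 6 + 126 = 132)
B = -737521/30 (B = 1/(-30) - 1*24584 = -1/30 - 24584 = -737521/30 ≈ -24584.)
M(g(0)) + B = 132 - 737521/30 = -733561/30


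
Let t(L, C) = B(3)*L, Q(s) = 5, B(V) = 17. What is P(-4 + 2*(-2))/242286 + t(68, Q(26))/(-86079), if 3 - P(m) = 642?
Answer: -111695699/6951912198 ≈ -0.016067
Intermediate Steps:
P(m) = -639 (P(m) = 3 - 1*642 = 3 - 642 = -639)
t(L, C) = 17*L
P(-4 + 2*(-2))/242286 + t(68, Q(26))/(-86079) = -639/242286 + (17*68)/(-86079) = -639*1/242286 + 1156*(-1/86079) = -213/80762 - 1156/86079 = -111695699/6951912198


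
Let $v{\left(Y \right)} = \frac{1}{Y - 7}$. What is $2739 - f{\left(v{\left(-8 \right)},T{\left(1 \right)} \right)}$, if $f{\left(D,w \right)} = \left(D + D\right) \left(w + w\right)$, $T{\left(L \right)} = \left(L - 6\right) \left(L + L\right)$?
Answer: $\frac{8209}{3} \approx 2736.3$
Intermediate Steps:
$v{\left(Y \right)} = \frac{1}{-7 + Y}$
$T{\left(L \right)} = 2 L \left(-6 + L\right)$ ($T{\left(L \right)} = \left(-6 + L\right) 2 L = 2 L \left(-6 + L\right)$)
$f{\left(D,w \right)} = 4 D w$ ($f{\left(D,w \right)} = 2 D 2 w = 4 D w$)
$2739 - f{\left(v{\left(-8 \right)},T{\left(1 \right)} \right)} = 2739 - \frac{4 \cdot 2 \cdot 1 \left(-6 + 1\right)}{-7 - 8} = 2739 - \frac{4 \cdot 2 \cdot 1 \left(-5\right)}{-15} = 2739 - 4 \left(- \frac{1}{15}\right) \left(-10\right) = 2739 - \frac{8}{3} = \frac{8209}{3}$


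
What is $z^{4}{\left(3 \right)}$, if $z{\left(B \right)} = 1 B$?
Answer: $81$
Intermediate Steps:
$z{\left(B \right)} = B$
$z^{4}{\left(3 \right)} = 3^{4} = 81$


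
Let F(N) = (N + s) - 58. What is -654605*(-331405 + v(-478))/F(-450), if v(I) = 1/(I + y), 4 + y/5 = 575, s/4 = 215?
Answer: 128916220473705/209176 ≈ 6.1630e+8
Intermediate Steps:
s = 860 (s = 4*215 = 860)
y = 2855 (y = -20 + 5*575 = -20 + 2875 = 2855)
F(N) = 802 + N (F(N) = (N + 860) - 58 = (860 + N) - 58 = 802 + N)
v(I) = 1/(2855 + I) (v(I) = 1/(I + 2855) = 1/(2855 + I))
-654605*(-331405 + v(-478))/F(-450) = -654605*(-331405 + 1/(2855 - 478))/(802 - 450) = -654605/(352/(-331405 + 1/2377)) = -654605/(352/(-787749684/2377)) = -654605/(352*(-2377/787749684)) = -654605/(-209176/196937421) = -654605*(-196937421/209176) = 128916220473705/209176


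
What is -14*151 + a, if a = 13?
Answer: -2101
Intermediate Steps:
-14*151 + a = -14*151 + 13 = -2114 + 13 = -2101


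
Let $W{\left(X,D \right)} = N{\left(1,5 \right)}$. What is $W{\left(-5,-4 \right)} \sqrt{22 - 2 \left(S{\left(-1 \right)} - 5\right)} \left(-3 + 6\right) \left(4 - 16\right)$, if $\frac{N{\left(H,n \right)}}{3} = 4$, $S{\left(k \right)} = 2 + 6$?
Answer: $-1728$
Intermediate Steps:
$S{\left(k \right)} = 8$
$N{\left(H,n \right)} = 12$ ($N{\left(H,n \right)} = 3 \cdot 4 = 12$)
$W{\left(X,D \right)} = 12$
$W{\left(-5,-4 \right)} \sqrt{22 - 2 \left(S{\left(-1 \right)} - 5\right)} \left(-3 + 6\right) \left(4 - 16\right) = 12 \sqrt{22 - 2 \left(8 - 5\right)} \left(-3 + 6\right) \left(4 - 16\right) = 12 \sqrt{22 - 6} \cdot 3 \left(-12\right) = 12 \sqrt{22 - 6} \left(-36\right) = 12 \sqrt{16} \left(-36\right) = 12 \cdot 4 \left(-36\right) = 48 \left(-36\right) = -1728$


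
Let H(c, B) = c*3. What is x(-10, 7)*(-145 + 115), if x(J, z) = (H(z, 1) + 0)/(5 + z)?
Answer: -105/2 ≈ -52.500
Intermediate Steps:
H(c, B) = 3*c
x(J, z) = 3*z/(5 + z) (x(J, z) = (3*z + 0)/(5 + z) = (3*z)/(5 + z) = 3*z/(5 + z))
x(-10, 7)*(-145 + 115) = (3*7/(5 + 7))*(-145 + 115) = (3*7/12)*(-30) = (3*7*(1/12))*(-30) = (7/4)*(-30) = -105/2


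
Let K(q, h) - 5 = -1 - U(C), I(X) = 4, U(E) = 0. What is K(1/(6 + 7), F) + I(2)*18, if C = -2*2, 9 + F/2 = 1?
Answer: 76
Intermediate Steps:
F = -16 (F = -18 + 2*1 = -18 + 2 = -16)
C = -4
K(q, h) = 4 (K(q, h) = 5 + (-1 - 1*0) = 5 + (-1 + 0) = 5 - 1 = 4)
K(1/(6 + 7), F) + I(2)*18 = 4 + 4*18 = 4 + 72 = 76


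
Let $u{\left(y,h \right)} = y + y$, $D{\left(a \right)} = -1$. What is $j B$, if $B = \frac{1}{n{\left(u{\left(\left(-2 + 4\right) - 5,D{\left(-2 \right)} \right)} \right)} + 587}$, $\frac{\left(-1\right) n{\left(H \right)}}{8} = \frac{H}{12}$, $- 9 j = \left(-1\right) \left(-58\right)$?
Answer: $- \frac{58}{5319} \approx -0.010904$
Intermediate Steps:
$j = - \frac{58}{9}$ ($j = - \frac{\left(-1\right) \left(-58\right)}{9} = \left(- \frac{1}{9}\right) 58 = - \frac{58}{9} \approx -6.4444$)
$u{\left(y,h \right)} = 2 y$
$n{\left(H \right)} = - \frac{2 H}{3}$ ($n{\left(H \right)} = - 8 \frac{H}{12} = - \frac{2 H}{3}$)
$B = \frac{1}{591}$ ($B = \frac{1}{- \frac{2 \cdot 2 \left(\left(-2 + 4\right) - 5\right)}{3} + 587} = \frac{1}{- \frac{2 \cdot 2 \left(2 - 5\right)}{3} + 587} = \frac{1}{- \frac{2 \cdot 2 \left(-3\right)}{3} + 587} = \frac{1}{\left(- \frac{2}{3}\right) \left(-6\right) + 587} = \frac{1}{4 + 587} = \frac{1}{591} \approx 0.001692$)
$j B = \left(- \frac{58}{9}\right) \frac{1}{591} = - \frac{58}{5319}$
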